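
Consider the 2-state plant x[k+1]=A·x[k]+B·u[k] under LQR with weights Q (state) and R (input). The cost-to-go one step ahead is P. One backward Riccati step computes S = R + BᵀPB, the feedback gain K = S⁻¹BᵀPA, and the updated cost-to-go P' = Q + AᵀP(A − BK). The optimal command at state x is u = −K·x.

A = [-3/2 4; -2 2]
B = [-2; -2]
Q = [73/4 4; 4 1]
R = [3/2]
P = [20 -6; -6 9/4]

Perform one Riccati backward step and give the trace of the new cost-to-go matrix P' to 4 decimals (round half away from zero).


BᵀP = [-28.0000 7.5000]
S = R + BᵀPB = [3/2] + [41.0000] = [42.5000]
BᵀPA = [27.0000 -97.0000]
K = S⁻¹·BᵀPA = [0.6353 -2.2824]
A−BK = [-0.2294 -0.5647; -0.7294 -2.5647]
AᵀP(A−BK) = [0.8471 -1.3765; -1.3765 11.6118]
P' = Q + AᵀP(A−BK) = [19.0971 2.6235; 2.6235 12.6118]
tr(P') = 31.7088

31.7088


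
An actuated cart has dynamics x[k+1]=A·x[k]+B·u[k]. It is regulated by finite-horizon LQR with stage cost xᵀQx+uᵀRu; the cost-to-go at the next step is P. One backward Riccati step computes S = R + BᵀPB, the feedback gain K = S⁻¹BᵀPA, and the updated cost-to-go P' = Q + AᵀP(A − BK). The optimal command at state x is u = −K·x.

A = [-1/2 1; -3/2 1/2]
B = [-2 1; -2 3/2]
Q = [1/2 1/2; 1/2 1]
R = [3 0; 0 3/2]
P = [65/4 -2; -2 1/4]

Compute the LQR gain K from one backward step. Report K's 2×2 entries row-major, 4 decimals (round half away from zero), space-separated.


BᵀP = [-28.5000 3.5000; 13.2500 -1.6250]
S = R + BᵀPB = [3 0; 0 3/2] + [50.0000 -23.2500; -23.2500 10.8125] = [53.0000 -23.2500; -23.2500 12.3125]
BᵀPA = [9.0000 -26.7500; -4.1875 12.4375]
K = S⁻¹·BᵀPA = [0.1201 -0.3588; -0.1133 0.3326]
A−BK = [-0.1465 -0.0502; -1.0898 -0.7165]
AᵀP(A−BK) = [0.0696 -0.1904; -0.1904 0.5776]
P' = Q + AᵀP(A−BK) = [0.5696 0.3096; 0.3096 1.5776]
tr(P') = 2.1471

0.1201 -0.3588 -0.1133 0.3326


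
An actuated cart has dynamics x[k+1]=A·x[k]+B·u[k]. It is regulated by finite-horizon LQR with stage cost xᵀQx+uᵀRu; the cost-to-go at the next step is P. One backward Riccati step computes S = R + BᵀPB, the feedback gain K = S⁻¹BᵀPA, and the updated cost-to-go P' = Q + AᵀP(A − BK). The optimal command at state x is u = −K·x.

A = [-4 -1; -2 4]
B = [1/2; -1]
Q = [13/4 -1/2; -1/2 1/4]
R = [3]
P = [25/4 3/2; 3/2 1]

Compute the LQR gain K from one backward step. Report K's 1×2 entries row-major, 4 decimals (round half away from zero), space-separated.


BᵀP = [1.6250 -0.2500]
S = R + BᵀPB = [3] + [1.0625] = [4.0625]
BᵀPA = [-6.0000 -2.6250]
K = S⁻¹·BᵀPA = [-1.4769 -0.6462]
A−BK = [-3.2615 -0.6769; -3.4769 3.3538]
AᵀP(A−BK) = [119.1385 -7.8769; -7.8769 8.5538]
P' = Q + AᵀP(A−BK) = [122.3885 -8.3769; -8.3769 8.8038]
tr(P') = 131.1923

-1.4769 -0.6462


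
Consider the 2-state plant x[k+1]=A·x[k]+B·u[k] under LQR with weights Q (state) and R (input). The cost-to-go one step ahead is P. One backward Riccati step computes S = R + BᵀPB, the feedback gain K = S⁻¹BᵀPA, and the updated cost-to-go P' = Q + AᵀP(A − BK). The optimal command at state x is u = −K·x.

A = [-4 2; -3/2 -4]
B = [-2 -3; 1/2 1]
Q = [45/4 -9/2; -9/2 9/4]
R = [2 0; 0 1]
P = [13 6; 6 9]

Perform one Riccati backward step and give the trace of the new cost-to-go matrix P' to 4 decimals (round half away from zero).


BᵀP = [-23.0000 -7.5000; -33.0000 -9.0000]
S = R + BᵀPB = [2 0; 0 1] + [42.2500 61.5000; 61.5000 90.0000] = [44.2500 61.5000; 61.5000 91.0000]
BᵀPA = [103.2500 -16.0000; 145.5000 -30.0000]
K = S⁻¹·BᵀPA = [1.8303 1.5910; 0.3620 -1.4049]
A−BK = [0.7464 0.9673; -2.7771 -3.3906]
AᵀP(A−BK) = [58.6094 68.1431; 68.1431 83.3088]
P' = Q + AᵀP(A−BK) = [69.8594 63.6431; 63.6431 85.5588]
tr(P') = 155.4182

155.4182


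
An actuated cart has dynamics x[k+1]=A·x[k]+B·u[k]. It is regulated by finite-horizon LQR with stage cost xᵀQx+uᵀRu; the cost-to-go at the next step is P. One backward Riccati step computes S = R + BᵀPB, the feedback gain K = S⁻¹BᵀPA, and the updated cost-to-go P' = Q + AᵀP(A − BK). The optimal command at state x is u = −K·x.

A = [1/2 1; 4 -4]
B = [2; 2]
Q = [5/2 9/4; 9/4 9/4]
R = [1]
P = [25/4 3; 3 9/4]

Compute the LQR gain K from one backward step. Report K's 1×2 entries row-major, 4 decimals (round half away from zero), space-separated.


0.8686 -0.3983

BᵀP = [18.5000 10.5000]
S = R + BᵀPB = [1] + [58.0000] = [59.0000]
BᵀPA = [51.2500 -23.5000]
K = S⁻¹·BᵀPA = [0.8686 -0.3983]
A−BK = [-1.2373 1.7966; 2.2627 -3.2034]
AᵀP(A−BK) = [5.0445 -6.4619; -6.4619 8.8898]
P' = Q + AᵀP(A−BK) = [7.5445 -4.2119; -4.2119 11.1398]
tr(P') = 18.6843


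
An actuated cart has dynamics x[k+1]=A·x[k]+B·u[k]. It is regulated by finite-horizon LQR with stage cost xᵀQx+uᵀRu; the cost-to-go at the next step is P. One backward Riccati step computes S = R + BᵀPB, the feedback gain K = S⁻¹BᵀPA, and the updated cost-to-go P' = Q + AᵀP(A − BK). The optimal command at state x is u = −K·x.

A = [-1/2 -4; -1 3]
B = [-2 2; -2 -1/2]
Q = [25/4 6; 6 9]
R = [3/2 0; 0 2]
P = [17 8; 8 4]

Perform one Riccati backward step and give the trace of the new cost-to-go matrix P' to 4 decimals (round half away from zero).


19.6369

BᵀP = [-50.0000 -24.0000; 30.0000 14.0000]
S = R + BᵀPB = [3/2 0; 0 2] + [148.0000 -88.0000; -88.0000 53.0000] = [149.5000 -88.0000; -88.0000 55.0000]
BᵀPA = [49.0000 128.0000; -29.0000 -78.0000]
K = S⁻¹·BᵀPA = [0.2989 0.3678; -0.0491 -0.8297]
A−BK = [0.1959 -1.6050; -0.4269 3.3208]
AᵀP(A−BK) = [0.1821 -0.0836; -0.0836 4.2048]
P' = Q + AᵀP(A−BK) = [6.4321 5.9164; 5.9164 13.2048]
tr(P') = 19.6369


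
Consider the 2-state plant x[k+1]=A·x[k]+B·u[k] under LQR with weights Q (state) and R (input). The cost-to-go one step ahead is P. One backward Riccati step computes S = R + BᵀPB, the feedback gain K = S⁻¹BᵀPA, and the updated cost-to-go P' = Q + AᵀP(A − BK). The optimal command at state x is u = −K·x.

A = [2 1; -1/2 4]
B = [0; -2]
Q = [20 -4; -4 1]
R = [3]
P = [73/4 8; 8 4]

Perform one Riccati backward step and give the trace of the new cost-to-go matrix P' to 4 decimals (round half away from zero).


62.7237

BᵀP = [-16.0000 -8.0000]
S = R + BᵀPB = [3] + [16.0000] = [19.0000]
BᵀPA = [-28.0000 -48.0000]
K = S⁻¹·BᵀPA = [-1.4737 -2.5263]
A−BK = [2.0000 1.0000; -3.4474 -1.0526]
AᵀP(A−BK) = [16.7368 17.7632; 17.7632 24.9868]
P' = Q + AᵀP(A−BK) = [36.7368 13.7632; 13.7632 25.9868]
tr(P') = 62.7237


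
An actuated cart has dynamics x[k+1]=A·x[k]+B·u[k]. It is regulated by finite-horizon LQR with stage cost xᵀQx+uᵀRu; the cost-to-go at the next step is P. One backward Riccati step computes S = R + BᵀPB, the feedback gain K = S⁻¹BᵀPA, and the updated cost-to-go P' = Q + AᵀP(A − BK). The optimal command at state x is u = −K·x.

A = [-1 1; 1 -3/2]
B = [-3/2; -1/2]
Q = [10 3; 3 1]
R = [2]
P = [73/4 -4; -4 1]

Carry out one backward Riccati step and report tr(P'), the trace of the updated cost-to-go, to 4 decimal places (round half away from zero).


BᵀP = [-25.3750 5.5000]
S = R + BᵀPB = [2] + [35.3125] = [37.3125]
BᵀPA = [30.8750 -33.6250]
K = S⁻¹·BᵀPA = [0.8275 -0.9012]
A−BK = [0.2412 -0.3518; 1.4137 -1.9506]
AᵀP(A−BK) = [1.7018 -1.9263; -1.9263 2.1981]
P' = Q + AᵀP(A−BK) = [11.7018 1.0737; 1.0737 3.1981]
tr(P') = 14.8999

14.8999


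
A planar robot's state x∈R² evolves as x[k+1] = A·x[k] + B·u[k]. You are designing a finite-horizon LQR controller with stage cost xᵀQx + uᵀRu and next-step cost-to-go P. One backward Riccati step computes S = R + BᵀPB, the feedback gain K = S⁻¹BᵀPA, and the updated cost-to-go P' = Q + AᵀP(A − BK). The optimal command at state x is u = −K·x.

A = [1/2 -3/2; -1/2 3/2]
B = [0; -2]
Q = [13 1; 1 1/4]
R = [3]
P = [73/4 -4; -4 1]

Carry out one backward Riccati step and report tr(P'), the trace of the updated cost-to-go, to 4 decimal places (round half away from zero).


BᵀP = [8.0000 -2.0000]
S = R + BᵀPB = [3] + [4.0000] = [7.0000]
BᵀPA = [5.0000 -15.0000]
K = S⁻¹·BᵀPA = [0.7143 -2.1429]
A−BK = [0.5000 -1.5000; 0.9286 -2.7857]
AᵀP(A−BK) = [3.2411 -9.7232; -9.7232 29.1696]
P' = Q + AᵀP(A−BK) = [16.2411 -8.7232; -8.7232 29.4196]
tr(P') = 45.6607

45.6607


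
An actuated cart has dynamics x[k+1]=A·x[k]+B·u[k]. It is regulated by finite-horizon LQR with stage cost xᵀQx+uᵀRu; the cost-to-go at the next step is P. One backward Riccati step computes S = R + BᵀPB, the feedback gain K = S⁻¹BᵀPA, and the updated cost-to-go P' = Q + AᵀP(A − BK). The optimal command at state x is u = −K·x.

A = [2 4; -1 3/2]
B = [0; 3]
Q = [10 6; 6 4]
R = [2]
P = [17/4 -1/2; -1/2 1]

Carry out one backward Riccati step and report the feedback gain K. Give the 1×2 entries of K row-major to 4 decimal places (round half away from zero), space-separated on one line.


-0.5455 -0.1364

BᵀP = [-1.5000 3.0000]
S = R + BᵀPB = [2] + [9.0000] = [11.0000]
BᵀPA = [-6.0000 -1.5000]
K = S⁻¹·BᵀPA = [-0.5455 -0.1364]
A−BK = [2.0000 4.0000; 0.6364 1.9091]
AᵀP(A−BK) = [16.7273 32.1818; 32.1818 64.0455]
P' = Q + AᵀP(A−BK) = [26.7273 38.1818; 38.1818 68.0455]
tr(P') = 94.7727


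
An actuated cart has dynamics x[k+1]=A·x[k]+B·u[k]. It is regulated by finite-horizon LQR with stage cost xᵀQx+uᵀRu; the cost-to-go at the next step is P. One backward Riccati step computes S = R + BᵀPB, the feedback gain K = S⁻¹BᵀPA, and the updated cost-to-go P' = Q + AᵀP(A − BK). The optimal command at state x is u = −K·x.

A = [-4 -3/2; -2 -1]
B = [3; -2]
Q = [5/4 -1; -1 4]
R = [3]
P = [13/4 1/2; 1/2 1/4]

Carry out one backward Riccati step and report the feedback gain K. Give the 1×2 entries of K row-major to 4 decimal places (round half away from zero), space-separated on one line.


BᵀP = [8.7500 1.0000]
S = R + BᵀPB = [3] + [24.2500] = [27.2500]
BᵀPA = [-37.0000 -14.1250]
K = S⁻¹·BᵀPA = [-1.3578 -0.5183]
A−BK = [0.0734 0.0550; -4.7156 -2.0367]
AᵀP(A−BK) = [10.7615 4.3211; 4.3211 1.7408]
P' = Q + AᵀP(A−BK) = [12.0115 3.3211; 3.3211 5.7408]
tr(P') = 17.7523

-1.3578 -0.5183


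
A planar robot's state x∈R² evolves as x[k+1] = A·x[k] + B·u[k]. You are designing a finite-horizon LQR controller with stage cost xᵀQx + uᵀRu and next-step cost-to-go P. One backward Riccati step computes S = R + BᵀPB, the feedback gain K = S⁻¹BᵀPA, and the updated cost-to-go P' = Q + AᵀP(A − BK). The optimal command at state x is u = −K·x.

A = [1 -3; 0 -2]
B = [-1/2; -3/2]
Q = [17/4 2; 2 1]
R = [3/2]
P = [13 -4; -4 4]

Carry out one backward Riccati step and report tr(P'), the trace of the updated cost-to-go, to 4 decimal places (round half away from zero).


BᵀP = [-0.5000 -4.0000]
S = R + BᵀPB = [3/2] + [6.2500] = [7.7500]
BᵀPA = [-0.5000 9.5000]
K = S⁻¹·BᵀPA = [-0.0645 1.2258]
A−BK = [0.9677 -2.3871; -0.0968 -0.1613]
AᵀP(A−BK) = [12.9677 -30.3871; -30.3871 73.3548]
P' = Q + AᵀP(A−BK) = [17.2177 -28.3871; -28.3871 74.3548]
tr(P') = 91.5726

91.5726


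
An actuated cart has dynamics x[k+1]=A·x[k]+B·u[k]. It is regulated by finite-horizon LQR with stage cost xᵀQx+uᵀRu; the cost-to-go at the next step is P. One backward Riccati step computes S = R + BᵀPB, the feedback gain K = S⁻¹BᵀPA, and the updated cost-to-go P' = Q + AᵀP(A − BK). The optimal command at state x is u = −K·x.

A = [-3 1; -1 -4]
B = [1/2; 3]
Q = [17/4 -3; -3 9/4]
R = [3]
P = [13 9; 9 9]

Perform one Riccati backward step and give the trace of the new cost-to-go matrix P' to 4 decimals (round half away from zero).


BᵀP = [33.5000 31.5000]
S = R + BᵀPB = [3] + [111.2500] = [114.2500]
BᵀPA = [-132.0000 -92.5000]
K = S⁻¹·BᵀPA = [-1.1554 -0.8096]
A−BK = [-2.4223 1.4048; 2.4661 -1.5711]
AᵀP(A−BK) = [27.4923 -10.8709; -10.8709 10.1094]
P' = Q + AᵀP(A−BK) = [31.7423 -13.8709; -13.8709 12.3594]
tr(P') = 44.1018

44.1018


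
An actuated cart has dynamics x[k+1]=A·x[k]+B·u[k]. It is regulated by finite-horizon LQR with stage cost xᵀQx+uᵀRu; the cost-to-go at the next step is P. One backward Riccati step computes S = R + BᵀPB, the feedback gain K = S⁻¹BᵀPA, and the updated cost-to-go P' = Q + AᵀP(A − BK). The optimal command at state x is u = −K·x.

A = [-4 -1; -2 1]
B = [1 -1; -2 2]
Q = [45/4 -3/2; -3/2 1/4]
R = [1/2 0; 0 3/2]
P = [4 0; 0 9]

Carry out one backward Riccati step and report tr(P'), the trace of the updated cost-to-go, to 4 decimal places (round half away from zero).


BᵀP = [4.0000 -18.0000; -4.0000 18.0000]
S = R + BᵀPB = [1/2 0; 0 3/2] + [40.0000 -40.0000; -40.0000 40.0000] = [40.5000 -40.0000; -40.0000 41.5000]
BᵀPA = [20.0000 -22.0000; -20.0000 22.0000]
K = S⁻¹·BᵀPA = [0.3715 -0.4087; -0.1238 0.1362]
A−BK = [-4.4954 -0.4551; -1.0093 -0.0898]
AᵀP(A−BK) = [90.0929 8.8978; 8.8978 1.0124]
P' = Q + AᵀP(A−BK) = [101.3429 7.3978; 7.3978 1.2624]
tr(P') = 102.6053

102.6053


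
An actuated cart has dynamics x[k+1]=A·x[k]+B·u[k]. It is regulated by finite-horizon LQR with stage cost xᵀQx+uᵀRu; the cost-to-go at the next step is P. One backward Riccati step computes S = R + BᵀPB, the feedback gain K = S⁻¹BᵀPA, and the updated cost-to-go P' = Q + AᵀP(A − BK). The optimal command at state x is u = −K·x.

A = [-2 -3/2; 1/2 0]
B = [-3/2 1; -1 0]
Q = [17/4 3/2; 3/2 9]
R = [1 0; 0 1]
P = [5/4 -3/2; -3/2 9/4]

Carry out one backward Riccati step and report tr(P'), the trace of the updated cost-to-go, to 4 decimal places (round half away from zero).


18.2975

BᵀP = [-0.3750 0.0000; 1.2500 -1.5000]
S = R + BᵀPB = [1 0; 0 1] + [0.5625 -0.3750; -0.3750 1.2500] = [1.5625 -0.3750; -0.3750 2.2500]
BᵀPA = [0.7500 0.5625; -3.2500 -1.8750]
K = S⁻¹·BᵀPA = [0.1389 0.1667; -1.4213 -0.8056]
A−BK = [-0.3704 -0.4444; 0.6389 0.1667]
AᵀP(A−BK) = [3.8391 2.1319; 2.1319 1.2083]
P' = Q + AᵀP(A−BK) = [8.0891 3.6319; 3.6319 10.2083]
tr(P') = 18.2975


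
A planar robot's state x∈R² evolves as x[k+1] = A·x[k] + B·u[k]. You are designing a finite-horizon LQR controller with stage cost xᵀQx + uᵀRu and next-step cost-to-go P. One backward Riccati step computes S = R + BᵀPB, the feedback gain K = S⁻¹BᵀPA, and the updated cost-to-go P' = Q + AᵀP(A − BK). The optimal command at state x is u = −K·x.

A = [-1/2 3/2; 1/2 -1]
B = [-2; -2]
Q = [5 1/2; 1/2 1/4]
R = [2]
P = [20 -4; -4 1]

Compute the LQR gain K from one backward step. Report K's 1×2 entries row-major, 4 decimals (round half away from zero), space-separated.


0.3519 -1.0000

BᵀP = [-32.0000 6.0000]
S = R + BᵀPB = [2] + [52.0000] = [54.0000]
BᵀPA = [19.0000 -54.0000]
K = S⁻¹·BᵀPA = [0.3519 -1.0000]
A−BK = [0.2037 -0.5000; 1.2037 -3.0000]
AᵀP(A−BK) = [0.5648 -1.5000; -1.5000 4.0000]
P' = Q + AᵀP(A−BK) = [5.5648 -1.0000; -1.0000 4.2500]
tr(P') = 9.8148


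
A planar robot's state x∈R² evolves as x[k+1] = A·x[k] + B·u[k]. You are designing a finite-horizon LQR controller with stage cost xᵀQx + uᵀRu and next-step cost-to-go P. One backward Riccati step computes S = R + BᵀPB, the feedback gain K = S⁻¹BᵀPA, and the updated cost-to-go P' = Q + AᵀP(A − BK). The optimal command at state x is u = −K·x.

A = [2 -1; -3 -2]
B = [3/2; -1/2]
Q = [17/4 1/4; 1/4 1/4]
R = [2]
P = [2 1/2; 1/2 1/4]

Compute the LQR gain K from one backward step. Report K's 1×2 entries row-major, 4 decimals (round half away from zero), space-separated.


0.6237 -0.6882

BᵀP = [2.7500 0.6250]
S = R + BᵀPB = [2] + [3.8125] = [5.8125]
BᵀPA = [3.6250 -4.0000]
K = S⁻¹·BᵀPA = [0.6237 -0.6882]
A−BK = [1.0645 0.0323; -2.6882 -2.3441]
AᵀP(A−BK) = [1.9892 -0.5054; -0.5054 2.2473]
P' = Q + AᵀP(A−BK) = [6.2392 -0.2554; -0.2554 2.4973]
tr(P') = 8.7366


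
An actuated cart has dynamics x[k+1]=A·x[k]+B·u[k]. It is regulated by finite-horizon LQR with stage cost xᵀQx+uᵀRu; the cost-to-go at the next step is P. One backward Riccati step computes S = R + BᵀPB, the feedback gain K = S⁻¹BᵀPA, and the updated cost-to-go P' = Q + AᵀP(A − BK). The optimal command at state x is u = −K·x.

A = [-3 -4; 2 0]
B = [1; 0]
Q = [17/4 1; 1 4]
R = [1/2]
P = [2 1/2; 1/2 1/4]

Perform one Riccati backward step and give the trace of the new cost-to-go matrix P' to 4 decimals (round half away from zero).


17.6500

BᵀP = [2.0000 0.5000]
S = R + BᵀPB = [1/2] + [2.0000] = [2.5000]
BᵀPA = [-5.0000 -8.0000]
K = S⁻¹·BᵀPA = [-2.0000 -3.2000]
A−BK = [-1.0000 -0.8000; 2.0000 0.0000]
AᵀP(A−BK) = [3.0000 4.0000; 4.0000 6.4000]
P' = Q + AᵀP(A−BK) = [7.2500 5.0000; 5.0000 10.4000]
tr(P') = 17.6500


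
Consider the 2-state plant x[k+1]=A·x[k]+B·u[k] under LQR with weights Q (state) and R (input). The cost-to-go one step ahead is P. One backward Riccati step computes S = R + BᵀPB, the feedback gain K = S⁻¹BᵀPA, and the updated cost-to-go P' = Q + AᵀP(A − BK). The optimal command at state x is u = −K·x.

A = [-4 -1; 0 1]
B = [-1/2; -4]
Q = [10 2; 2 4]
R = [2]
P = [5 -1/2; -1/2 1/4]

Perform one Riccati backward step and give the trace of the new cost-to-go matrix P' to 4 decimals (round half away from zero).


BᵀP = [-0.5000 -0.7500]
S = R + BᵀPB = [2] + [3.2500] = [5.2500]
BᵀPA = [2.0000 -0.2500]
K = S⁻¹·BᵀPA = [0.3810 -0.0476]
A−BK = [-3.8095 -1.0238; 1.5238 0.8095]
AᵀP(A−BK) = [79.2381 22.0952; 22.0952 6.2381]
P' = Q + AᵀP(A−BK) = [89.2381 24.0952; 24.0952 10.2381]
tr(P') = 99.4762

99.4762


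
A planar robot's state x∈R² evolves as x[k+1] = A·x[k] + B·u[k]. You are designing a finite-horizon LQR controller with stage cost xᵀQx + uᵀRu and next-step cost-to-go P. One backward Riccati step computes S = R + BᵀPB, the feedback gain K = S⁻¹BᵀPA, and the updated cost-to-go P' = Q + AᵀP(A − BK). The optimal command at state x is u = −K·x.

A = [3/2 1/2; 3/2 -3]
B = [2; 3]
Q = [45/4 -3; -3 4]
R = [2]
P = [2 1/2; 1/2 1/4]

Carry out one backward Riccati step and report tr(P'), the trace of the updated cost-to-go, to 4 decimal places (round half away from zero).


16.9897

BᵀP = [5.5000 1.7500]
S = R + BᵀPB = [2] + [16.2500] = [18.2500]
BᵀPA = [10.8750 -2.5000]
K = S⁻¹·BᵀPA = [0.5959 -0.1370]
A−BK = [0.3082 0.7740; -0.2877 -2.5890]
AᵀP(A−BK) = [0.8322 -0.0103; -0.0103 0.9075]
P' = Q + AᵀP(A−BK) = [12.0822 -3.0103; -3.0103 4.9075]
tr(P') = 16.9897


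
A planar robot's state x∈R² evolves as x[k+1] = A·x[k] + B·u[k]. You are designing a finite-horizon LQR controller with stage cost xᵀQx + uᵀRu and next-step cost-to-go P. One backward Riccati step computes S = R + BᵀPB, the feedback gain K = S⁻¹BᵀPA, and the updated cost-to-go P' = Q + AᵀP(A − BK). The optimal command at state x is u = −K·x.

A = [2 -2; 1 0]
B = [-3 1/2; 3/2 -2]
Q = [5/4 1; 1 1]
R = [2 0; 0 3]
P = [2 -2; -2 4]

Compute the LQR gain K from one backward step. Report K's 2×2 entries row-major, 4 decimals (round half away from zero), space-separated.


-0.3849 0.4722 -0.4243 0.1471

BᵀP = [-9.0000 12.0000; 5.0000 -9.0000]
S = R + BᵀPB = [2 0; 0 3] + [45.0000 -28.5000; -28.5000 20.5000] = [47.0000 -28.5000; -28.5000 23.5000]
BᵀPA = [-6.0000 18.0000; 1.0000 -10.0000]
K = S⁻¹·BᵀPA = [-0.3849 0.4722; -0.4243 0.1471]
A−BK = [1.0573 -0.6570; 0.7288 -0.4140]
AᵀP(A−BK) = [2.1146 -1.3139; -1.3139 0.9718]
P' = Q + AᵀP(A−BK) = [3.3646 -0.3139; -0.3139 1.9718]
tr(P') = 5.3364


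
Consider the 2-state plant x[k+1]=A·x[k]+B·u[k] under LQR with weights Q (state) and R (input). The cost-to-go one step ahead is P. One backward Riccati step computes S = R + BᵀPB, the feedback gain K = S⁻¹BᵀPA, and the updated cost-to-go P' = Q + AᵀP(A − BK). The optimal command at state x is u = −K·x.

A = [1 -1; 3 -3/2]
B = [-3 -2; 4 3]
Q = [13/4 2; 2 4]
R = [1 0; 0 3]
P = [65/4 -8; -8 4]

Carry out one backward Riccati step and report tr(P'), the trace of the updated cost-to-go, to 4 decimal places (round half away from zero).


BᵀP = [-80.7500 40.0000; -56.5000 28.0000]
S = R + BᵀPB = [1 0; 0 3] + [402.2500 281.5000; 281.5000 197.0000] = [403.2500 281.5000; 281.5000 200.0000]
BᵀPA = [39.2500 20.7500; 27.5000 14.5000]
K = S⁻¹·BᵀPA = [0.0773 0.0485; 0.0288 0.0043]
A−BK = [1.2893 -0.8460; 2.6047 -1.7067]
AᵀP(A−BK) = [0.4267 -0.2701; -0.2701 0.1822]
P' = Q + AᵀP(A−BK) = [3.6767 1.7299; 1.7299 4.1822]
tr(P') = 7.8590

7.8590


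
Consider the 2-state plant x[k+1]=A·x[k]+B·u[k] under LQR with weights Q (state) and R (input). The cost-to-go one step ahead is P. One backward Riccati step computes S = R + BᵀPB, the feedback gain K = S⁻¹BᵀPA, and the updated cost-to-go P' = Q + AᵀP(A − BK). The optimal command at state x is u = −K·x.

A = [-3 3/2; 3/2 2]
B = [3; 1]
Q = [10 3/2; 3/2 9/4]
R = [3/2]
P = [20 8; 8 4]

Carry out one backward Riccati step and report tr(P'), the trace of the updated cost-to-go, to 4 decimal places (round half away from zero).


18.9438

BᵀP = [68.0000 28.0000]
S = R + BᵀPB = [3/2] + [232.0000] = [233.5000]
BᵀPA = [-162.0000 158.0000]
K = S⁻¹·BᵀPA = [-0.6938 0.6767]
A−BK = [-0.9186 -0.5300; 2.1938 1.3233]
AᵀP(A−BK) = [4.6060 1.6188; 1.6188 2.0878]
P' = Q + AᵀP(A−BK) = [14.6060 3.1188; 3.1188 4.3378]
tr(P') = 18.9438


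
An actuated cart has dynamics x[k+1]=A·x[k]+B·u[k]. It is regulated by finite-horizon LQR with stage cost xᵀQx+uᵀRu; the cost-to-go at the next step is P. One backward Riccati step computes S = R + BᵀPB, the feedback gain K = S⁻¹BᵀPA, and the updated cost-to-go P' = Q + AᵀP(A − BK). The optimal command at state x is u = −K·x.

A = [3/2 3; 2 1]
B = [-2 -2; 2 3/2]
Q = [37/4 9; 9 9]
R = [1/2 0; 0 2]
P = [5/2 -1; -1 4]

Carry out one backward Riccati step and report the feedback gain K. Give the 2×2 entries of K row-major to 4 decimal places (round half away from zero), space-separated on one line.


BᵀP = [-7.0000 10.0000; -6.5000 8.0000]
S = R + BᵀPB = [1/2 0; 0 2] + [34.0000 29.0000; 29.0000 25.0000] = [34.5000 29.0000; 29.0000 27.0000]
BᵀPA = [9.5000 -11.0000; 6.2500 -11.5000]
K = S⁻¹·BᵀPA = [0.8315 0.4033; -0.6616 -0.8591]
A−BK = [1.8398 2.0884; 1.3294 1.4820]
AᵀP(A−BK) = [11.8608 13.2880; 13.2880 15.0566]
P' = Q + AᵀP(A−BK) = [21.1108 22.2880; 22.2880 24.0566]
tr(P') = 45.1675

0.8315 0.4033 -0.6616 -0.8591


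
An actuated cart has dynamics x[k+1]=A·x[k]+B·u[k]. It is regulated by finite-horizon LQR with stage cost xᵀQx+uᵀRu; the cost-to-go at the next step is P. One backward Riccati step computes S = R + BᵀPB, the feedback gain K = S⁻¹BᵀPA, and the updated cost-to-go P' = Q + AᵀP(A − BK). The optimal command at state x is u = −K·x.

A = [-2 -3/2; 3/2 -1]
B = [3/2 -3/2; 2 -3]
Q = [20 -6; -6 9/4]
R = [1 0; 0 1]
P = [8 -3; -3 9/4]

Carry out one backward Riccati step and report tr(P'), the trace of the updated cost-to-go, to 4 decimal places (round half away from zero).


49.5196

BᵀP = [6.0000 0.0000; -3.0000 -2.2500]
S = R + BᵀPB = [1 0; 0 1] + [9.0000 -9.0000; -9.0000 11.2500] = [10.0000 -9.0000; -9.0000 12.2500]
BᵀPA = [-12.0000 -9.0000; 2.6250 6.7500]
K = S⁻¹·BᵀPA = [-2.9729 -1.1928; -1.9699 -0.3253]
A−BK = [-0.4955 -0.1988; 1.5361 0.4096]
AᵀP(A−BK) = [24.5587 7.9157; 7.9157 2.7108]
P' = Q + AᵀP(A−BK) = [44.5587 1.9157; 1.9157 4.9608]
tr(P') = 49.5196


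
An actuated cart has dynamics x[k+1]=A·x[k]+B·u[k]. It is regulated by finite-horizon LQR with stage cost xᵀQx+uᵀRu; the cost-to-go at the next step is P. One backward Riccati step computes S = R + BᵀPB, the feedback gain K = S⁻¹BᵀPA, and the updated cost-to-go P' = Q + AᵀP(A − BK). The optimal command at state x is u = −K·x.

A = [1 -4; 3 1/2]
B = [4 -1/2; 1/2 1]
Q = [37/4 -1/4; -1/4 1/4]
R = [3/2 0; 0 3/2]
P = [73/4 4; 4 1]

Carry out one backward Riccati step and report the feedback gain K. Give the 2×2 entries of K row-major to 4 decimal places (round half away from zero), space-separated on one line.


0.4150 -0.9328 0.1926 0.1345

BᵀP = [75.0000 16.5000; -5.1250 -1.0000]
S = R + BᵀPB = [3/2 0; 0 3/2] + [308.2500 -21.0000; -21.0000 1.5625] = [309.7500 -21.0000; -21.0000 3.0625]
BᵀPA = [124.5000 -291.7500; -8.1250 20.0000]
K = S⁻¹·BᵀPA = [0.4150 -0.9328; 0.1926 0.1345]
A−BK = [-0.5637 -0.2017; 2.5999 0.8319]
AᵀP(A−BK) = [1.1480 -0.2773; -0.2773 1.4244]
P' = Q + AᵀP(A−BK) = [10.3980 -0.5273; -0.5273 1.6744]
tr(P') = 12.0724


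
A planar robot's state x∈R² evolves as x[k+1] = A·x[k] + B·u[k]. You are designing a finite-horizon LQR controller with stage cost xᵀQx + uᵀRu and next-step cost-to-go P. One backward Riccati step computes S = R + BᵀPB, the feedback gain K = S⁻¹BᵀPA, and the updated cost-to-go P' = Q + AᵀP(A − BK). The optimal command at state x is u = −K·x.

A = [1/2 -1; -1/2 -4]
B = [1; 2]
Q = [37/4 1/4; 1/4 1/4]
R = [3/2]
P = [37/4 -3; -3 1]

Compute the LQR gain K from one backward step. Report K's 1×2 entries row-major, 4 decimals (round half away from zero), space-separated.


0.7727 0.2727

BᵀP = [3.2500 -1.0000]
S = R + BᵀPB = [3/2] + [1.2500] = [2.7500]
BᵀPA = [2.1250 0.7500]
K = S⁻¹·BᵀPA = [0.7727 0.2727]
A−BK = [-0.2727 -1.2727; -2.0455 -4.5455]
AᵀP(A−BK) = [2.4205 1.2955; 1.2955 1.0455]
P' = Q + AᵀP(A−BK) = [11.6705 1.5455; 1.5455 1.2955]
tr(P') = 12.9659


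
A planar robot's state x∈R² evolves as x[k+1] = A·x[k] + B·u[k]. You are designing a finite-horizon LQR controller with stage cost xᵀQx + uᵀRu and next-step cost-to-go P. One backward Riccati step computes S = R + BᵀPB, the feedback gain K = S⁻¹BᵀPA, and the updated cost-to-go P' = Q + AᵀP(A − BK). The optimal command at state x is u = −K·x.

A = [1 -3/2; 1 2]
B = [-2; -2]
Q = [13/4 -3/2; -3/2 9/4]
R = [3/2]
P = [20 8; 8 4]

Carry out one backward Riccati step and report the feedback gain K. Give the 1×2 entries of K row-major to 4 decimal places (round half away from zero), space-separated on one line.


-0.4954 0.2229

BᵀP = [-56.0000 -24.0000]
S = R + BᵀPB = [3/2] + [160.0000] = [161.5000]
BᵀPA = [-80.0000 36.0000]
K = S⁻¹·BᵀPA = [-0.4954 0.2229]
A−BK = [0.0093 -1.0542; 0.0093 2.4458]
AᵀP(A−BK) = [0.3715 -0.1672; -0.1672 4.9752]
P' = Q + AᵀP(A−BK) = [3.6215 -1.6672; -1.6672 7.2252]
tr(P') = 10.8467


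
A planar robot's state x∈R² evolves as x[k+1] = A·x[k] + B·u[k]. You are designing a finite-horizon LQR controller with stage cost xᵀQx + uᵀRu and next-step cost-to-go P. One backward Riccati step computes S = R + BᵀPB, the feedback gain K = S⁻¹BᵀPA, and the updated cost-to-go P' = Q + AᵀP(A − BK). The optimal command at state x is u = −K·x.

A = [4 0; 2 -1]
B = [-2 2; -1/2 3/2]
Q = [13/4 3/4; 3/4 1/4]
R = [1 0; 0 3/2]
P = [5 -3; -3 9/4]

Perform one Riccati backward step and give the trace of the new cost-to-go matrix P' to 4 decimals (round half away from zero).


BᵀP = [-8.5000 4.8750; 5.5000 -2.6250]
S = R + BᵀPB = [1 0; 0 3/2] + [14.5625 -9.6875; -9.6875 7.0625] = [15.5625 -9.6875; -9.6875 8.5625]
BᵀPA = [-24.2500 -4.8750; 16.7500 2.6250]
K = S⁻¹·BᵀPA = [-1.1515 -0.4140; 0.6534 -0.1618]
A−BK = [0.3902 -0.5044; 0.4441 -0.9643]
AᵀP(A−BK) = [2.1316 0.1713; 0.1713 0.6566]
P' = Q + AᵀP(A−BK) = [5.3816 0.9213; 0.9213 0.9066]
tr(P') = 6.2883

6.2883


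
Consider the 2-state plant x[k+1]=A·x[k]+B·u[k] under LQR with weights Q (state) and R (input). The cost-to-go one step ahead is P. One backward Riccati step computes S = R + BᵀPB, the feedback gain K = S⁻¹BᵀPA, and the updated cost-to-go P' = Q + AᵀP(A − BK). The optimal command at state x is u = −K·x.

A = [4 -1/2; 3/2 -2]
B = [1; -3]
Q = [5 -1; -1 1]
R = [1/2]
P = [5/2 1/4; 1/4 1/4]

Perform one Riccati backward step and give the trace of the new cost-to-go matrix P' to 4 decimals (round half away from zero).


41.2667

BᵀP = [1.7500 -0.5000]
S = R + BᵀPB = [1/2] + [3.2500] = [3.7500]
BᵀPA = [6.2500 0.1250]
K = S⁻¹·BᵀPA = [1.6667 0.0333]
A−BK = [2.3333 -0.5333; 6.5000 -1.9000]
AᵀP(A−BK) = [33.1458 -8.1458; -8.1458 2.1208]
P' = Q + AᵀP(A−BK) = [38.1458 -9.1458; -9.1458 3.1208]
tr(P') = 41.2667


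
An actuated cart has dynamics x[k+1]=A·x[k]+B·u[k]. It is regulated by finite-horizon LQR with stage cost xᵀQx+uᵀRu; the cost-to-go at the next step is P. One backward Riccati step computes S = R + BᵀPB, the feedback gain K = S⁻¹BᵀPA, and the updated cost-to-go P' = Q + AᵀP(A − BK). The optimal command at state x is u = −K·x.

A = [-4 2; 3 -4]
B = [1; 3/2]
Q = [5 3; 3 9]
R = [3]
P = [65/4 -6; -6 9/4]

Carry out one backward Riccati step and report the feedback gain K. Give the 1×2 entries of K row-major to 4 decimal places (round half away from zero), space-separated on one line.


-5.8416 3.9604

BᵀP = [7.2500 -2.6250]
S = R + BᵀPB = [3] + [3.3125] = [6.3125]
BᵀPA = [-36.8750 25.0000]
K = S⁻¹·BᵀPA = [-5.8416 3.9604]
A−BK = [1.8416 -1.9604; 11.7624 -9.9406]
AᵀP(A−BK) = [208.8416 -142.9604; -142.9604 97.9901]
P' = Q + AᵀP(A−BK) = [213.8416 -139.9604; -139.9604 106.9901]
tr(P') = 320.8317


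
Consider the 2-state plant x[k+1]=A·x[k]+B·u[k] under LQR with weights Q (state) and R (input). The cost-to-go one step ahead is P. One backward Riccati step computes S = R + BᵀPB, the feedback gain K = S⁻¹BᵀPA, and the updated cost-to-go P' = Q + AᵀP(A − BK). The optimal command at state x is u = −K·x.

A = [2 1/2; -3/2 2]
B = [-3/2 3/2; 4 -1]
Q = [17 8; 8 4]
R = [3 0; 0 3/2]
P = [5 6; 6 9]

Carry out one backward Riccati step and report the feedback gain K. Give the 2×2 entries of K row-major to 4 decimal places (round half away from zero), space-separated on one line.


-0.0671 0.7385 0.7597 0.6431

BᵀP = [16.5000 27.0000; 1.5000 0.0000]
S = R + BᵀPB = [3 0; 0 3/2] + [83.2500 -2.2500; -2.2500 2.2500] = [86.2500 -2.2500; -2.2500 3.7500]
BᵀPA = [-7.5000 62.2500; 3.0000 0.7500]
K = S⁻¹·BᵀPA = [-0.0671 0.7385; 0.7597 0.6431]
A−BK = [0.7597 0.6431; -0.4717 -0.3110]
AᵀP(A−BK) = [1.4673 1.1095; 1.1095 2.7951]
P' = Q + AᵀP(A−BK) = [18.4673 9.1095; 9.1095 6.7951]
tr(P') = 25.2624


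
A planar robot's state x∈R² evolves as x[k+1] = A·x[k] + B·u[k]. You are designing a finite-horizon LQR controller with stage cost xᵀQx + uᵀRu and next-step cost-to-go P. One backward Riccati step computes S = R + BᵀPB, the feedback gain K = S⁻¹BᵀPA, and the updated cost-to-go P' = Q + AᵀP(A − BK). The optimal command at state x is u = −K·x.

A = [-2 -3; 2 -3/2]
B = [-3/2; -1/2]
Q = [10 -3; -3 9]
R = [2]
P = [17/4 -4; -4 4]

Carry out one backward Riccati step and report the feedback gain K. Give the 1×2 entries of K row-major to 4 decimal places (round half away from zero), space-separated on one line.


2.5524 1.0857

BᵀP = [-4.3750 4.0000]
S = R + BᵀPB = [2] + [4.5625] = [6.5625]
BᵀPA = [16.7500 7.1250]
K = S⁻¹·BᵀPA = [2.5524 1.0857]
A−BK = [1.8286 -1.3714; 3.2762 -0.9571]
AᵀP(A−BK) = [22.2476 7.3143; 7.3143 3.5143]
P' = Q + AᵀP(A−BK) = [32.2476 4.3143; 4.3143 12.5143]
tr(P') = 44.7619


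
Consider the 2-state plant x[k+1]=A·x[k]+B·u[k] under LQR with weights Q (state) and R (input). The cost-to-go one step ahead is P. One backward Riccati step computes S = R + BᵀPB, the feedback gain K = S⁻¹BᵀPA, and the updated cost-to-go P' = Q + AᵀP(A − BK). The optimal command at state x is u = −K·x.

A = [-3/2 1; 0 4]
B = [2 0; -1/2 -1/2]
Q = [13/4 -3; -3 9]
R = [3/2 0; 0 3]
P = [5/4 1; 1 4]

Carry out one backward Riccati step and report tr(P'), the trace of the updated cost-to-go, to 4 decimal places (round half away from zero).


BᵀP = [2.0000 0.0000; -0.5000 -2.0000]
S = R + BᵀPB = [3/2 0; 0 3] + [4.0000 0.0000; 0.0000 1.0000] = [5.5000 0.0000; 0.0000 4.0000]
BᵀPA = [-3.0000 2.0000; 0.7500 -8.5000]
K = S⁻¹·BᵀPA = [-0.5455 0.3636; 0.1875 -2.1250]
A−BK = [-0.4091 0.2727; -0.1790 3.1193]
AᵀP(A−BK) = [1.0355 -5.1903; -5.1903 54.4602]
P' = Q + AᵀP(A−BK) = [4.2855 -8.1903; -8.1903 63.4602]
tr(P') = 67.7457

67.7457


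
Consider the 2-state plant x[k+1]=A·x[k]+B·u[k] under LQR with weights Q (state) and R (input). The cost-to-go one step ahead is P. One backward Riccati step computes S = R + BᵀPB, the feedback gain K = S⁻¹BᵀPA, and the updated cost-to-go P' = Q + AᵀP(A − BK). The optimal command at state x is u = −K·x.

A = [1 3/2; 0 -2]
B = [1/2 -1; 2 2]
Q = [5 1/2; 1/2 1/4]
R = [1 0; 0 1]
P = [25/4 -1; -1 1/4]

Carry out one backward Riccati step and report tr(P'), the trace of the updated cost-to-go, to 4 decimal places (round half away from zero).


BᵀP = [1.1250 0.0000; -8.2500 1.5000]
S = R + BᵀPB = [1 0; 0 1] + [0.5625 -1.1250; -1.1250 11.2500] = [1.5625 -1.1250; -1.1250 12.2500]
BᵀPA = [1.1250 1.6875; -8.2500 -15.3750]
K = S⁻¹·BᵀPA = [0.2517 0.1888; -0.6503 -1.2378]
A−BK = [0.2238 0.1678; 0.7972 0.0979]
AᵀP(A−BK) = [0.6014 0.9510; 0.9510 1.7133]
P' = Q + AᵀP(A−BK) = [5.6014 1.4510; 1.4510 1.9633]
tr(P') = 7.5647

7.5647


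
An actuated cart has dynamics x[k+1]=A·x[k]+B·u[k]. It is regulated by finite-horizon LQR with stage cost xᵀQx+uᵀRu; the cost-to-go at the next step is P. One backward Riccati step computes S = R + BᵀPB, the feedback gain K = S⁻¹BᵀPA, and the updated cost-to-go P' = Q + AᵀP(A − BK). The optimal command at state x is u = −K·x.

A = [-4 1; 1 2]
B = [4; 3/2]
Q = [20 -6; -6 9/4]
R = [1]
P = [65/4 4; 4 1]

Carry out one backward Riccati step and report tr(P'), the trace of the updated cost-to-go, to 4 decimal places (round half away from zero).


BᵀP = [71.0000 17.5000]
S = R + BᵀPB = [1] + [310.2500] = [311.2500]
BᵀPA = [-266.5000 106.0000]
K = S⁻¹·BᵀPA = [-0.8562 0.3406]
A−BK = [-0.5751 -0.3622; 2.2843 1.4892]
AᵀP(A−BK) = [0.8161 -0.2402; -0.2402 0.1504]
P' = Q + AᵀP(A−BK) = [20.8161 -6.2402; -6.2402 2.4004]
tr(P') = 23.2165

23.2165


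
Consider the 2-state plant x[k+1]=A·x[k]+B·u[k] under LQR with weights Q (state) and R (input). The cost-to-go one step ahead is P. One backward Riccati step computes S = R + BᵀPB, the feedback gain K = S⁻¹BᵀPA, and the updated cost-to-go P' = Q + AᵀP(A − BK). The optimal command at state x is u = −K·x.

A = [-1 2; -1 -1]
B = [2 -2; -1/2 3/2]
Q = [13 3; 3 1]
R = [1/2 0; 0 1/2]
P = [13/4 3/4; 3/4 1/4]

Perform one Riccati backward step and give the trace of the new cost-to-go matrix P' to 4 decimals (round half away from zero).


BᵀP = [6.1250 1.3750; -5.3750 -1.1250]
S = R + BᵀPB = [1/2 0; 0 1/2] + [11.5625 -10.1875; -10.1875 9.0625] = [12.0625 -10.1875; -10.1875 9.5625]
BᵀPA = [-7.5000 10.8750; 6.5000 -9.6250]
K = S⁻¹·BᵀPA = [-0.4757 0.5135; 0.1730 -0.4595]
A−BK = [0.2973 0.0541; -1.4973 -0.0541]
AᵀP(A−BK) = [0.3081 -0.1622; -0.1622 0.2432]
P' = Q + AᵀP(A−BK) = [13.3081 2.8378; 2.8378 1.2432]
tr(P') = 14.5514

14.5514


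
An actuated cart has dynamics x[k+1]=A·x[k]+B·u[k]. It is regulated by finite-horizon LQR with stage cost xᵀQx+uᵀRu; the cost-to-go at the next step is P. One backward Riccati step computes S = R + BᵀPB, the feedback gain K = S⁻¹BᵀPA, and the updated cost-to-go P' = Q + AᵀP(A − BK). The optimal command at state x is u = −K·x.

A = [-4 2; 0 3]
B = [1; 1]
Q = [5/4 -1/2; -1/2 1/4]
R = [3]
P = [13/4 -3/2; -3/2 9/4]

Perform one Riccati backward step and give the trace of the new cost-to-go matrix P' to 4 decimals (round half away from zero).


53.8295

BᵀP = [1.7500 0.7500]
S = R + BᵀPB = [3] + [2.5000] = [5.5000]
BᵀPA = [-7.0000 5.7500]
K = S⁻¹·BᵀPA = [-1.2727 1.0455]
A−BK = [-2.7273 0.9545; 1.2727 1.9545]
AᵀP(A−BK) = [43.0909 -0.6818; -0.6818 9.2386]
P' = Q + AᵀP(A−BK) = [44.3409 -1.1818; -1.1818 9.4886]
tr(P') = 53.8295


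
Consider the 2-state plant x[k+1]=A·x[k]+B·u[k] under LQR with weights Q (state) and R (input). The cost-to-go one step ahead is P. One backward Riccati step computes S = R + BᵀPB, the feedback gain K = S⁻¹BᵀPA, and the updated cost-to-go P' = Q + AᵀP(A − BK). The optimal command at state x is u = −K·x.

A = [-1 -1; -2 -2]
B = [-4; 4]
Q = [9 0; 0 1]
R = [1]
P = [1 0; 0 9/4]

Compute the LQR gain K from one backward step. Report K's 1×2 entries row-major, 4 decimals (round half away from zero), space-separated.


-0.2642 -0.2642

BᵀP = [-4.0000 9.0000]
S = R + BᵀPB = [1] + [52.0000] = [53.0000]
BᵀPA = [-14.0000 -14.0000]
K = S⁻¹·BᵀPA = [-0.2642 -0.2642]
A−BK = [-2.0566 -2.0566; -0.9434 -0.9434]
AᵀP(A−BK) = [6.3019 6.3019; 6.3019 6.3019]
P' = Q + AᵀP(A−BK) = [15.3019 6.3019; 6.3019 7.3019]
tr(P') = 22.6038


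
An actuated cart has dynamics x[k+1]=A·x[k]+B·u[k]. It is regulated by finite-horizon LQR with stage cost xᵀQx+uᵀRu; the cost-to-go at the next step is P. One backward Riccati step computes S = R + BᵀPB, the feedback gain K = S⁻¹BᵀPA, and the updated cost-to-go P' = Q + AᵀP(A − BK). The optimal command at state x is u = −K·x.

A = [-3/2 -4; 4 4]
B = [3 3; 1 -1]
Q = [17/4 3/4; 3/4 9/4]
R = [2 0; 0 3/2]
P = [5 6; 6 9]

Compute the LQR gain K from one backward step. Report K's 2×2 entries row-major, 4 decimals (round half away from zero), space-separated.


BᵀP = [21.0000 27.0000; 9.0000 9.0000]
S = R + BᵀPB = [2 0; 0 3/2] + [90.0000 36.0000; 36.0000 18.0000] = [92.0000 36.0000; 36.0000 19.5000]
BᵀPA = [76.5000 24.0000; 22.5000 0.0000]
K = S⁻¹·BᵀPA = [1.3690 0.9398; -1.3735 -1.7349]
A−BK = [-1.4864 -1.6145; 1.2575 1.3253]
AᵀP(A−BK) = [9.4270 9.1446; 9.1446 9.4458]
P' = Q + AᵀP(A−BK) = [13.6770 9.8946; 9.8946 11.6958]
tr(P') = 25.3727

1.3690 0.9398 -1.3735 -1.7349


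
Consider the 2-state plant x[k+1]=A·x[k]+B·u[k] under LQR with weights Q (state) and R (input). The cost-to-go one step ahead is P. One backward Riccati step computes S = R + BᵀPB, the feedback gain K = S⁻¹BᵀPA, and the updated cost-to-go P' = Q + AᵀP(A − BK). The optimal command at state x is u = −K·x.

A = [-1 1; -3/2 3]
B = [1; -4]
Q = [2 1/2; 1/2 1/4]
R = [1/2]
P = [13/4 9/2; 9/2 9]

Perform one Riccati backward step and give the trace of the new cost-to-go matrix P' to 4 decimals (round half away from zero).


9.2959

BᵀP = [-14.7500 -31.5000]
S = R + BᵀPB = [1/2] + [111.2500] = [111.7500]
BᵀPA = [62.0000 -109.2500]
K = S⁻¹·BᵀPA = [0.5548 -0.9776]
A−BK = [-1.5548 1.9776; 0.7192 -0.9105]
AᵀP(A−BK) = [2.6018 -3.3870; -3.3870 4.4441]
P' = Q + AᵀP(A−BK) = [4.6018 -2.8870; -2.8870 4.6941]
tr(P') = 9.2959


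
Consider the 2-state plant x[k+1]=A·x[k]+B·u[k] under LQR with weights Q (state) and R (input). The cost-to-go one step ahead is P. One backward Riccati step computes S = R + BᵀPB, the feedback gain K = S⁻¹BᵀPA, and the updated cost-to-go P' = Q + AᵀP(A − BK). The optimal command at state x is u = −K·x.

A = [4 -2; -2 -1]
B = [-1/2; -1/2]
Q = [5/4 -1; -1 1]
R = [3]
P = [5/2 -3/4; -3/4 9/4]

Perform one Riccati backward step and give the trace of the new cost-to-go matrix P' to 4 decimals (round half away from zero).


69.8115

BᵀP = [-0.8750 -0.7500]
S = R + BᵀPB = [3] + [0.8125] = [3.8125]
BᵀPA = [-2.0000 2.5000]
K = S⁻¹·BᵀPA = [-0.5246 0.6557]
A−BK = [3.7377 -1.6721; -2.2623 -0.6721]
AᵀP(A−BK) = [59.9508 -14.1885; -14.1885 7.6107]
P' = Q + AᵀP(A−BK) = [61.2008 -15.1885; -15.1885 8.6107]
tr(P') = 69.8115


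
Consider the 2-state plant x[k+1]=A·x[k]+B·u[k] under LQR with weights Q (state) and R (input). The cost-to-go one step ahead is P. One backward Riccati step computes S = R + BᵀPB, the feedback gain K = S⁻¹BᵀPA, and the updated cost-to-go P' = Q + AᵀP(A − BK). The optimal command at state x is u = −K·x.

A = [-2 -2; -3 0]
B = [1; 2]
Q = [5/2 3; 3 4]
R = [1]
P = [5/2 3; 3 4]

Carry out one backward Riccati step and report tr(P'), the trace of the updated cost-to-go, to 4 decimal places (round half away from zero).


9.9603

BᵀP = [8.5000 11.0000]
S = R + BᵀPB = [1] + [30.5000] = [31.5000]
BᵀPA = [-50.0000 -17.0000]
K = S⁻¹·BᵀPA = [-1.5873 -0.5397]
A−BK = [-0.4127 -1.4603; 0.1746 1.0794]
AᵀP(A−BK) = [2.6349 1.0159; 1.0159 0.8254]
P' = Q + AᵀP(A−BK) = [5.1349 4.0159; 4.0159 4.8254]
tr(P') = 9.9603


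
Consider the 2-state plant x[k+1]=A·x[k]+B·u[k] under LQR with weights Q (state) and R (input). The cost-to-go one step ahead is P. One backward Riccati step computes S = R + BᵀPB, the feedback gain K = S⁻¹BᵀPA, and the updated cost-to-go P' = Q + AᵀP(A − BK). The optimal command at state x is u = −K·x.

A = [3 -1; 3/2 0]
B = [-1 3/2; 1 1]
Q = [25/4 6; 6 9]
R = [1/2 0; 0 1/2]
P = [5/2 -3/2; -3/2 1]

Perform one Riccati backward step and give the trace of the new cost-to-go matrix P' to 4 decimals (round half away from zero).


BᵀP = [-4.0000 2.5000; 2.2500 -1.2500]
S = R + BᵀPB = [1/2 0; 0 1/2] + [6.5000 -3.5000; -3.5000 2.1250] = [7.0000 -3.5000; -3.5000 2.6250]
BᵀPA = [-8.2500 4.0000; 4.8750 -2.2500]
K = S⁻¹·BᵀPA = [-0.7500 0.4286; 0.8571 -0.2857]
A−BK = [0.9643 -0.1429; 1.3929 -0.1429]
AᵀP(A−BK) = [0.8839 -0.3214; -0.3214 0.1429]
P' = Q + AᵀP(A−BK) = [7.1339 5.6786; 5.6786 9.1429]
tr(P') = 16.2768

16.2768
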